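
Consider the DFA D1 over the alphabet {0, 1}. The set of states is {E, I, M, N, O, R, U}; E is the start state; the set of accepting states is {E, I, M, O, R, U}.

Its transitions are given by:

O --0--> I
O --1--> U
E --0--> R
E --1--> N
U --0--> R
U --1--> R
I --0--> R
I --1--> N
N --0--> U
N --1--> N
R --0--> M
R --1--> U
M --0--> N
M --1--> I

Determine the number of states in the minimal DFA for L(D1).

5

First remove the unreachable states {O}; 6 states remain.
Initial partition by acceptance: {E,I,M,R,U} | {N}.
On input 0, block {E,I,M,R,U} splits into {E,I,R,U} and {M}.
On input 0, block {E,I,R,U} splits into {E,I,U} and {R}.
Split {E,I,U} by δ(·,1) → {E,I} and {U}.
No further refinement is possible. Final partition (5 blocks): {E,I} | {N} | {M} | {R} | {U}.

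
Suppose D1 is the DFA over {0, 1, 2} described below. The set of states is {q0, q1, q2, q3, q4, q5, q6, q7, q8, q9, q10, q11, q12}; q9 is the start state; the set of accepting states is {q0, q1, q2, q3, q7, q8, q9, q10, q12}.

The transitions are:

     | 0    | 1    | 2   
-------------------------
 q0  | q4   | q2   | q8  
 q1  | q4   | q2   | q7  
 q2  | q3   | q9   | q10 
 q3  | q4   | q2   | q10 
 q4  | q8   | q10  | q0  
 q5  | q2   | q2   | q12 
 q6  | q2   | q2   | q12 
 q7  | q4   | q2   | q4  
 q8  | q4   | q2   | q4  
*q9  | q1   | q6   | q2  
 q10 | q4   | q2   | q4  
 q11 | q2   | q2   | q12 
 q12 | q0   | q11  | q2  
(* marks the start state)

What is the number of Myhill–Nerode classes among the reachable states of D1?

6

First remove the unreachable states {q5}; 12 states remain.
Initial partition by acceptance: {q0,q1,q2,q3,q7,q8,q9,q10,q12} | {q4,q6,q11}.
Split {q0,q1,q2,q3,q7,q8,q9,q10,q12} by δ(·,0) → {q0,q1,q3,q7,q8,q10} and {q2,q9,q12}.
On input 2, block {q0,q1,q3,q7,q8,q10} splits into {q0,q1,q3} and {q7,q8,q10}.
Refine {q4,q6,q11} on symbol 0: members go to different blocks, giving {q6,q11} and {q4}.
Split {q2,q9,q12} by δ(·,1) → {q9,q12} and {q2}.
The partition is now stable with 6 blocks: {q0,q1,q3} | {q6,q11} | {q9,q12} | {q7,q8,q10} | {q4} | {q2}.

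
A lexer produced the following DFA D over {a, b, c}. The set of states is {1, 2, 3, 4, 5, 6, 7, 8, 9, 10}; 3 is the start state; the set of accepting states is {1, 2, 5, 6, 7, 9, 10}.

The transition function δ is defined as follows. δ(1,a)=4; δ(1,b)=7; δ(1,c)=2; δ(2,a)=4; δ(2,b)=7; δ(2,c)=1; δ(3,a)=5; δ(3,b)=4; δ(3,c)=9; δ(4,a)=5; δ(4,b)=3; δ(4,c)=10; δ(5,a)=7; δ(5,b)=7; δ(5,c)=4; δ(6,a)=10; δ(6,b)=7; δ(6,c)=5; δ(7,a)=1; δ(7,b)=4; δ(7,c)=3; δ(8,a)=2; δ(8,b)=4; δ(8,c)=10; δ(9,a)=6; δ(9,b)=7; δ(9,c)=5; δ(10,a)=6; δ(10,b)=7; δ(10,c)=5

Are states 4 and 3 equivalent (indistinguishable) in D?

Yes

First remove the unreachable states {8}; 9 states remain.
Start with accepting vs non-accepting: {1,2,5,6,7,9,10} | {3,4}.
Split {1,2,5,6,7,9,10} by δ(·,a) → {5,6,7,9,10} and {1,2}.
Split {5,6,7,9,10} by δ(·,a) → {5,6,9,10} and {7}.
On input a, block {5,6,9,10} splits into {6,9,10} and {5}.
No further refinement is possible. Final partition (5 blocks): {6,9,10} | {3,4} | {1,2} | {7} | {5}.
4 and 3 lie in the same block of the stable partition, so they are equivalent — no string distinguishes them.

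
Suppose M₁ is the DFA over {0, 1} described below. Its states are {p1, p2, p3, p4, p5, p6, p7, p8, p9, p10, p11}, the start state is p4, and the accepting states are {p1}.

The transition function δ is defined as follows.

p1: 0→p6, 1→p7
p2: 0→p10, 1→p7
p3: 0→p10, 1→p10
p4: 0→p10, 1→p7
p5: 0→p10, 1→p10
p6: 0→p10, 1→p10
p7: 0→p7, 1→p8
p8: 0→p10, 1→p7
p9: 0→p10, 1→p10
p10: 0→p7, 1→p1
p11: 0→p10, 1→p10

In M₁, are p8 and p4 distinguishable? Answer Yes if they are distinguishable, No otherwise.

No

States {p2,p3,p5,p9,p11} cannot be reached from the start state, so discard them.
Start with accepting vs non-accepting: {p1} | {p4,p6,p7,p8,p10}.
On input 1, block {p4,p6,p7,p8,p10} splits into {p4,p6,p7,p8} and {p10}.
On input 0, block {p4,p6,p7,p8} splits into {p4,p6,p8} and {p7}.
On input 1, block {p4,p6,p8} splits into {p4,p8} and {p6}.
No further refinement is possible. Final partition (5 blocks): {p1} | {p4,p8} | {p10} | {p7} | {p6}.
p8 and p4 lie in the same block of the stable partition, so they are equivalent — no string distinguishes them.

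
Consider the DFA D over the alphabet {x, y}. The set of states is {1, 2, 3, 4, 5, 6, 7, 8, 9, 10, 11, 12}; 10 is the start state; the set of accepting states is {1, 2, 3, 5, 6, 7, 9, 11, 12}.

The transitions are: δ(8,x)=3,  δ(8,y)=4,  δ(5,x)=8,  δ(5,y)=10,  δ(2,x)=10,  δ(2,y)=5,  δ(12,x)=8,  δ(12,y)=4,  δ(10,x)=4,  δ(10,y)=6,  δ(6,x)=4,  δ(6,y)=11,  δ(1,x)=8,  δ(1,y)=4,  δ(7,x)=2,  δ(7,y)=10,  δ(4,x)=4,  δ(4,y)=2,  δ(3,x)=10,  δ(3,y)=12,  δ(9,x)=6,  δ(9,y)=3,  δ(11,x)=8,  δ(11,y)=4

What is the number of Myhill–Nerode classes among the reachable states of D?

4

Reachable states from the start: {2,3,4,5,6,8,10,11,12}. Unreachable: {1,7,9} — drop them.
P0 = {2,3,5,6,11,12} | {4,8,10}.
Split {2,3,5,6,11,12} by δ(·,y) → {2,3,6} and {5,11,12}.
Refine {4,8,10} on symbol x: members go to different blocks, giving {4,10} and {8}.
Stable partition: {2,3,6} | {4,10} | {5,11,12} | {8} — 4 equivalence classes.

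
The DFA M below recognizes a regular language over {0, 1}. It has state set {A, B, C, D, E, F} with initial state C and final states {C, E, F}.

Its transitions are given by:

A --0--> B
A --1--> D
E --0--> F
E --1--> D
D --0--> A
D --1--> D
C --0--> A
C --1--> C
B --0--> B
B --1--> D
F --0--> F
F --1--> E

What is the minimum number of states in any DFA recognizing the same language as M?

Reachable states from the start: {A,B,C,D}. Unreachable: {E,F} — drop them.
Initial partition by acceptance: {C} | {A,B,D}.
The partition is now stable with 2 blocks: {C} | {A,B,D}.

2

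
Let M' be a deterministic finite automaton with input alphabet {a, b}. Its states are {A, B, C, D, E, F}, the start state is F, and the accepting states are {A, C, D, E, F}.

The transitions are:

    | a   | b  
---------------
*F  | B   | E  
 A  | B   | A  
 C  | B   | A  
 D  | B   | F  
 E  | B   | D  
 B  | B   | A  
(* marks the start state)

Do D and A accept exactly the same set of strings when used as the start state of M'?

Yes

States {C} cannot be reached from the start state, so discard them.
Start with accepting vs non-accepting: {A,D,E,F} | {B}.
No further refinement is possible. Final partition (2 blocks): {A,D,E,F} | {B}.
D and A lie in the same block of the stable partition, so they are equivalent — no string distinguishes them.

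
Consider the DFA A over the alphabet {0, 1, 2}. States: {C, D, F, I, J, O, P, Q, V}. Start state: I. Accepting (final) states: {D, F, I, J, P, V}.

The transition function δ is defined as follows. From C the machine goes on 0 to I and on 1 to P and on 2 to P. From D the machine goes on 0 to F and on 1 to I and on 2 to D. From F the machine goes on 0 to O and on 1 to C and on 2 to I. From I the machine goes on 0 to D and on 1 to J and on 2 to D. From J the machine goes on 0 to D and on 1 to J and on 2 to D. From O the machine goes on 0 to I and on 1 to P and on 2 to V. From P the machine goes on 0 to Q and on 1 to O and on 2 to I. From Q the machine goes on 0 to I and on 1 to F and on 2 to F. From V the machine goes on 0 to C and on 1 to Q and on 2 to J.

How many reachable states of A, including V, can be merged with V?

Every state is reachable, so we keep all 9.
Initial partition by acceptance: {D,F,I,J,P,V} | {C,O,Q}.
Refine {D,F,I,J,P,V} on symbol 0: members go to different blocks, giving {D,I,J} and {F,P,V}.
Refine {D,I,J} on symbol 0: members go to different blocks, giving {I,J} and {D}.
Stable partition: {I,J} | {C,O,Q} | {F,P,V} | {D} — 4 equivalence classes.
The equivalence class containing V is {F,P,V}, of size 3.

3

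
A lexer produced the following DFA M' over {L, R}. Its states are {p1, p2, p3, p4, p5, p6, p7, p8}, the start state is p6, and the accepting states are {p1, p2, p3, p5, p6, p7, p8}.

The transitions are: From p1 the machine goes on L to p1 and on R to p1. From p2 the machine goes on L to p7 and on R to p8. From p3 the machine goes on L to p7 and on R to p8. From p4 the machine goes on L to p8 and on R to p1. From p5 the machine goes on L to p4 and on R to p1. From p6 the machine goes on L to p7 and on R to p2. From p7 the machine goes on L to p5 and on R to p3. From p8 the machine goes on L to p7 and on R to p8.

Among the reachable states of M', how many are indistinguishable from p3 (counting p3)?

Every state is reachable, so we keep all 8.
Start with accepting vs non-accepting: {p1,p2,p3,p5,p6,p7,p8} | {p4}.
On input L, block {p1,p2,p3,p5,p6,p7,p8} splits into {p1,p2,p3,p6,p7,p8} and {p5}.
Refine {p1,p2,p3,p6,p7,p8} on symbol L: members go to different blocks, giving {p1,p2,p3,p6,p8} and {p7}.
Refine {p1,p2,p3,p6,p8} on symbol L: members go to different blocks, giving {p2,p3,p6,p8} and {p1}.
No further refinement is possible. Final partition (5 blocks): {p2,p3,p6,p8} | {p4} | {p5} | {p7} | {p1}.
State p3 belongs to the block {p2,p3,p6,p8}, which has 4 states.

4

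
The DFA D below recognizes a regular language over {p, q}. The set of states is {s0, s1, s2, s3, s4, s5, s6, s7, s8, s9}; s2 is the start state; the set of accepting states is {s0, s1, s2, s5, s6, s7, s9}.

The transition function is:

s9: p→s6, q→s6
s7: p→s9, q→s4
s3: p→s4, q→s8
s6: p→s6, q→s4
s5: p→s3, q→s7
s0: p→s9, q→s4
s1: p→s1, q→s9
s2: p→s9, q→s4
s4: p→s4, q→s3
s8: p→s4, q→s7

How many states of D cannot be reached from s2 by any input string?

Starting at s2 and following transitions, the reachable set is {s2, s3, s4, s6, s7, s8, s9}. That leaves s0, s1, s5 unreachable — 3 in total.

3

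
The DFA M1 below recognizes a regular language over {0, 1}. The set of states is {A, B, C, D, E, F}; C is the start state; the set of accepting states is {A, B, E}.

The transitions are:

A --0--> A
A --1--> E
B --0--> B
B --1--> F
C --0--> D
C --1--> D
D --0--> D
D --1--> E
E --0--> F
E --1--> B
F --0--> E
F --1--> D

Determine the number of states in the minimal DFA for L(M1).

5

First remove the unreachable states {A}; 5 states remain.
Start with accepting vs non-accepting: {B,E} | {C,D,F}.
On input 0, block {B,E} splits into {B} and {E}.
Refine {C,D,F} on symbol 0: members go to different blocks, giving {C,D} and {F}.
Split {C,D} by δ(·,1) → {C} and {D}.
The partition is now stable with 5 blocks: {B} | {C} | {E} | {F} | {D}.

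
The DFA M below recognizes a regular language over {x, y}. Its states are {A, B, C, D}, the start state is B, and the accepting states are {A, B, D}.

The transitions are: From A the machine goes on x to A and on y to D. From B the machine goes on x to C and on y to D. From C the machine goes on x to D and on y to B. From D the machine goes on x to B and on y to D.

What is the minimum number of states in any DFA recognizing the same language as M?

3

First remove the unreachable states {A}; 3 states remain.
Initial partition by acceptance: {B,D} | {C}.
Refine {B,D} on symbol x: members go to different blocks, giving {B} and {D}.
No further refinement is possible. Final partition (3 blocks): {B} | {C} | {D}.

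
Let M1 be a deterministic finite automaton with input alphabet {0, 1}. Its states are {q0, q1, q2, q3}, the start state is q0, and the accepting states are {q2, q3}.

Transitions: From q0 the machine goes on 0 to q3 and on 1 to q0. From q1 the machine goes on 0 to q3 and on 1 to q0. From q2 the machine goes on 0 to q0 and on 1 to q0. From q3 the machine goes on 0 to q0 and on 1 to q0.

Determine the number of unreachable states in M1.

2

No path from q0 leads to q1, q2; the other 2 states are all reachable.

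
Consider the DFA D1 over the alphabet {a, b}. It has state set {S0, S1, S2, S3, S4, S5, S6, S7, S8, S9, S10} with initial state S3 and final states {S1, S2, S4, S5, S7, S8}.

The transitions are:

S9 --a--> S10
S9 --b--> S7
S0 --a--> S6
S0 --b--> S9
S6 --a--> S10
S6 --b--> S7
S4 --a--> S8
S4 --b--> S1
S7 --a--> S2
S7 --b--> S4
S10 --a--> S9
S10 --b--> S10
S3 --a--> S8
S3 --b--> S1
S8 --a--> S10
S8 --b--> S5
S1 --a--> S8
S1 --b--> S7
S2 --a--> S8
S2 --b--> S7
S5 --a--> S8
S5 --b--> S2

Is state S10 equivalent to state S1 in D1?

No

First remove the unreachable states {S0,S6}; 9 states remain.
P0 = {S1,S2,S4,S5,S7,S8} | {S3,S9,S10}.
Split {S1,S2,S4,S5,S7,S8} by δ(·,a) → {S1,S2,S4,S5,S7} and {S8}.
Split {S1,S2,S4,S5,S7} by δ(·,a) → {S1,S2,S4,S5} and {S7}.
Refine {S1,S2,S4,S5} on symbol b: members go to different blocks, giving {S1,S2} and {S4,S5}.
On input a, block {S3,S9,S10} splits into {S9,S10} and {S3}.
Refine {S9,S10} on symbol b: members go to different blocks, giving {S9} and {S10}.
No further refinement is possible. Final partition (7 blocks): {S1,S2} | {S9} | {S8} | {S7} | {S4,S5} | {S3} | {S10}.
S10 and S1 end up in different blocks, so they are distinguishable. For instance, the string 'ε' is accepted from only S1.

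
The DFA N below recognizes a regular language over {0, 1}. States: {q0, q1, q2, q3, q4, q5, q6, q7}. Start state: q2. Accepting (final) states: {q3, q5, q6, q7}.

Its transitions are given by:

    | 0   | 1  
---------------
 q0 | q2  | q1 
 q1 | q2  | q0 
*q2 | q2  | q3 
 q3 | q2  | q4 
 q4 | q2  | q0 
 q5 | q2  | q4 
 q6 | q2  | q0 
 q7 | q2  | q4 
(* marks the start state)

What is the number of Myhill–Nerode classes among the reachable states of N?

Reachable states from the start: {q0,q1,q2,q3,q4}. Unreachable: {q5,q6,q7} — drop them.
Start with accepting vs non-accepting: {q3} | {q0,q1,q2,q4}.
On input 1, block {q0,q1,q2,q4} splits into {q0,q1,q4} and {q2}.
No further refinement is possible. Final partition (3 blocks): {q3} | {q0,q1,q4} | {q2}.

3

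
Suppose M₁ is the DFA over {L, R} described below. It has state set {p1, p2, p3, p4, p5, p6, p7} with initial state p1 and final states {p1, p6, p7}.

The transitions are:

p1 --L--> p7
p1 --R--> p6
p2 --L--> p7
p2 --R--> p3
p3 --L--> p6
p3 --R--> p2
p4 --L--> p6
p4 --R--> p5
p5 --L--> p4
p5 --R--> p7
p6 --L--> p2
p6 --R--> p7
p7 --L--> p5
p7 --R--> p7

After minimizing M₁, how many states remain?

7

Every state is reachable, so we keep all 7.
Initial partition by acceptance: {p1,p6,p7} | {p2,p3,p4,p5}.
On input L, block {p1,p6,p7} splits into {p6,p7} and {p1}.
On input L, block {p2,p3,p4,p5} splits into {p2,p3,p4} and {p5}.
Split {p6,p7} by δ(·,L) → {p6} and {p7}.
Split {p2,p3,p4} by δ(·,L) → {p3,p4} and {p2}.
Split {p3,p4} by δ(·,R) → {p3} and {p4}.
The partition is now stable with 7 blocks: {p6} | {p3} | {p1} | {p5} | {p7} | {p2} | {p4}.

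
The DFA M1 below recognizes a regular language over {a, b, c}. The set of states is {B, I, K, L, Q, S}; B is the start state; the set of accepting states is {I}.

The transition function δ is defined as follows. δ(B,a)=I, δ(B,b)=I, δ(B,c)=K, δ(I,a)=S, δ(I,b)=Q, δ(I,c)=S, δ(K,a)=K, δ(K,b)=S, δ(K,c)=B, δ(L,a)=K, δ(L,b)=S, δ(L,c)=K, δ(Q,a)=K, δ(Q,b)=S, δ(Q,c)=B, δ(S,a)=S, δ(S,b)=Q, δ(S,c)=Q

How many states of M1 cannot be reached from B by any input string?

BFS from B reaches {B, I, K, Q, S}; the 1 state(s) L are never visited.

1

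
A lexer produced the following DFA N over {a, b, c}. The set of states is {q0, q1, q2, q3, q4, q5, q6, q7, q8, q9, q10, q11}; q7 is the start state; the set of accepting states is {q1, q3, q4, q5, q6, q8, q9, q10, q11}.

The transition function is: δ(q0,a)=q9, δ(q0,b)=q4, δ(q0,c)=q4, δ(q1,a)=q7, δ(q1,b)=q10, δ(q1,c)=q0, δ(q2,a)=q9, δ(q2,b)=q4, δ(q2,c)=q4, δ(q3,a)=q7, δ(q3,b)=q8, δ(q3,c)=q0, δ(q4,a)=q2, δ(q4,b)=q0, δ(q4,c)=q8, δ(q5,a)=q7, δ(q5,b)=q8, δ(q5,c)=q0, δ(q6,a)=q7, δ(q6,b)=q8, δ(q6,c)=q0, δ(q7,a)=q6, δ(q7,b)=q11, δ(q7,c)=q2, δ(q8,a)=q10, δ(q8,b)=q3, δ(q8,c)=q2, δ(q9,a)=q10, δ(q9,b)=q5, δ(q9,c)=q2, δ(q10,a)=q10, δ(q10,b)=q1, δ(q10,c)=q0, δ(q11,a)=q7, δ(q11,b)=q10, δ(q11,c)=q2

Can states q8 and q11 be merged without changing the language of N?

Every state is reachable, so we keep all 12.
Initial partition by acceptance: {q1,q3,q4,q5,q6,q8,q9,q10,q11} | {q0,q2,q7}.
On input a, block {q1,q3,q4,q5,q6,q8,q9,q10,q11} splits into {q1,q3,q4,q5,q6,q11} and {q8,q9,q10}.
On input b, block {q1,q3,q4,q5,q6,q11} splits into {q1,q3,q5,q6,q11} and {q4}.
Split {q0,q2,q7} by δ(·,a) → {q0,q2} and {q7}.
Stable partition: {q1,q3,q5,q6,q11} | {q0,q2} | {q8,q9,q10} | {q4} | {q7} — 5 equivalence classes.
q8 and q11 end up in different blocks, so they are distinguishable. For instance, the string 'a' is accepted from only q8.

No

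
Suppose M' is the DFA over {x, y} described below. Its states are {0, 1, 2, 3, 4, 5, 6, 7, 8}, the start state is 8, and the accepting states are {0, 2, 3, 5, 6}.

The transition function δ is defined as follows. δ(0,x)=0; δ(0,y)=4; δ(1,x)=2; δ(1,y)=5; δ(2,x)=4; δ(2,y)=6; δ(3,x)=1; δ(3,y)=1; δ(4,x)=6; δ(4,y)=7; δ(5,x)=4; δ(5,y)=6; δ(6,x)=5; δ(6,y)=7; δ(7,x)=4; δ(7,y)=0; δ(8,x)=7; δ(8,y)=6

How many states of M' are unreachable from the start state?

No path from 8 leads to 1, 2, 3; the other 6 states are all reachable.

3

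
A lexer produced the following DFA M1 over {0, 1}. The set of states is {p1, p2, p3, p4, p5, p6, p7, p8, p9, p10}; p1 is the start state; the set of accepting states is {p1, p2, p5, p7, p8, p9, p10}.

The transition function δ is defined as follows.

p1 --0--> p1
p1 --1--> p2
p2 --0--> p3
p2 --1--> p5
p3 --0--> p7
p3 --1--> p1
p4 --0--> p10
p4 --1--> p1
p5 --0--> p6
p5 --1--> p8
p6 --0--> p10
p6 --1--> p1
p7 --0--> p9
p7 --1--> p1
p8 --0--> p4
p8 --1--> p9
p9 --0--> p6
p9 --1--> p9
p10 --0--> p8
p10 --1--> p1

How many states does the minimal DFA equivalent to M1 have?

P0 = {p1,p2,p5,p7,p8,p9,p10} | {p3,p4,p6}.
On input 0, block {p1,p2,p5,p7,p8,p9,p10} splits into {p2,p5,p8,p9} and {p1,p7,p10}.
Refine {p1,p7,p10} on symbol 0: members go to different blocks, giving {p7,p10} and {p1}.
Stable partition: {p2,p5,p8,p9} | {p3,p4,p6} | {p7,p10} | {p1} — 4 equivalence classes.

4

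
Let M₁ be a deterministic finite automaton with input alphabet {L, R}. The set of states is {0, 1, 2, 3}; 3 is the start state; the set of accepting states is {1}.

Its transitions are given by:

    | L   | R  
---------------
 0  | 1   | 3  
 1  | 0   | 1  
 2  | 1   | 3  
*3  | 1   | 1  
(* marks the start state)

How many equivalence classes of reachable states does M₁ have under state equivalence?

States {2} cannot be reached from the start state, so discard them.
Start with accepting vs non-accepting: {1} | {0,3}.
Split {0,3} by δ(·,R) → {0} and {3}.
The partition is now stable with 3 blocks: {1} | {0} | {3}.

3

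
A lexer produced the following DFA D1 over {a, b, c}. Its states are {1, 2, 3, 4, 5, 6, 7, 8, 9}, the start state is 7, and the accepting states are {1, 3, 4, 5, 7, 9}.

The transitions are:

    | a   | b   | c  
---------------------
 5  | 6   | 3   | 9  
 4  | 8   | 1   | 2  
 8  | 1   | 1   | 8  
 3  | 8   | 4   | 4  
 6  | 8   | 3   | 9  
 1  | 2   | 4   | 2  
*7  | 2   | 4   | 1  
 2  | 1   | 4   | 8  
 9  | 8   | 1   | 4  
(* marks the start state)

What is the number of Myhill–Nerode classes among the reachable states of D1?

First remove the unreachable states {3,5,6,9}; 5 states remain.
Start with accepting vs non-accepting: {1,4,7} | {2,8}.
Refine {1,4,7} on symbol c: members go to different blocks, giving {1,4} and {7}.
Stable partition: {1,4} | {2,8} | {7} — 3 equivalence classes.

3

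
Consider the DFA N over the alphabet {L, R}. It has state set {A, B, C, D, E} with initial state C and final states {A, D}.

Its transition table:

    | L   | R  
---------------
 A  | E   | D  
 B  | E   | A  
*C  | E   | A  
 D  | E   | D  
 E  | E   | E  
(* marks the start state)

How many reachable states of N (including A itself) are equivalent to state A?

First remove the unreachable states {B}; 4 states remain.
Initial partition by acceptance: {A,D} | {C,E}.
Split {C,E} by δ(·,R) → {C} and {E}.
The partition is now stable with 3 blocks: {A,D} | {C} | {E}.
The equivalence class containing A is {A,D}, of size 2.

2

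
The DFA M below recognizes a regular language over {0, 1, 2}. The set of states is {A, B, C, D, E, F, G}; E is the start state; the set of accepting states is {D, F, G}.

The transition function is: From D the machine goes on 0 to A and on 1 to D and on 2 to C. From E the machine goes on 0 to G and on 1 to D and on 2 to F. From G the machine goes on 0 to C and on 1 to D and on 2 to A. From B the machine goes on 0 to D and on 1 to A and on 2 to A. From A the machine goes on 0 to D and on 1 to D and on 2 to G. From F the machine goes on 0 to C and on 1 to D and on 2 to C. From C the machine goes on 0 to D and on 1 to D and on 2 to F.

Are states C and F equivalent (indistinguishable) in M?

No

Reachable states from the start: {A,C,D,E,F,G}. Unreachable: {B} — drop them.
Initial partition by acceptance: {D,F,G} | {A,C,E}.
Stable partition: {D,F,G} | {A,C,E} — 2 equivalence classes.
C and F end up in different blocks, so they are distinguishable. For instance, the string 'ε' is accepted from only F.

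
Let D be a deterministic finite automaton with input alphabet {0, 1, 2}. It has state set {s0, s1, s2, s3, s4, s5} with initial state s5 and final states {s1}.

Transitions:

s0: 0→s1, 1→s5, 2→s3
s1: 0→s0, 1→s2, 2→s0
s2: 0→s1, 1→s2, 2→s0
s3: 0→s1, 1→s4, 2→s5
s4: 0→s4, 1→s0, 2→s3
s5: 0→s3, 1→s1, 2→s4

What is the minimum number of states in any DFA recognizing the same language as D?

6

P0 = {s1} | {s0,s2,s3,s4,s5}.
Refine {s0,s2,s3,s4,s5} on symbol 0: members go to different blocks, giving {s0,s2,s3} and {s4,s5}.
On input 1, block {s0,s2,s3} splits into {s0,s3} and {s2}.
Split {s0,s3} by δ(·,2) → {s0} and {s3}.
Split {s4,s5} by δ(·,0) → {s4} and {s5}.
Stable partition: {s1} | {s0} | {s4} | {s2} | {s3} | {s5} — 6 equivalence classes.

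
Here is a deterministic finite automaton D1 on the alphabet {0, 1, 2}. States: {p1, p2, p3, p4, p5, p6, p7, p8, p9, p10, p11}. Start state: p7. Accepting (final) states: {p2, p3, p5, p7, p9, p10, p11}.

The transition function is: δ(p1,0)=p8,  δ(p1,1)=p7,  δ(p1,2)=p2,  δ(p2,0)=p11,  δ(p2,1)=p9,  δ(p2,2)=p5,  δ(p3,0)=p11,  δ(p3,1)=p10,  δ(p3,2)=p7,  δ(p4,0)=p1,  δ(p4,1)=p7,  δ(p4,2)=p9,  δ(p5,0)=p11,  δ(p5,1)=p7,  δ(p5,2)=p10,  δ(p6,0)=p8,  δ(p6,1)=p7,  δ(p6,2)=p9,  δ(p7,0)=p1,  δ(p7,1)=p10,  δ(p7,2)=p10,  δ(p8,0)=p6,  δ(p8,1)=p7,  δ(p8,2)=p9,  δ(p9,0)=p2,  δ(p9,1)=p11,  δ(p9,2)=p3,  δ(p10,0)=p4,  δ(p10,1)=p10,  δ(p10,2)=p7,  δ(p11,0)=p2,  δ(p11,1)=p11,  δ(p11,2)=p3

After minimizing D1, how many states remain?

Start with accepting vs non-accepting: {p2,p3,p5,p7,p9,p10,p11} | {p1,p4,p6,p8}.
Split {p2,p3,p5,p7,p9,p10,p11} by δ(·,0) → {p2,p3,p5,p9,p11} and {p7,p10}.
On input 1, block {p2,p3,p5,p9,p11} splits into {p2,p9,p11} and {p3,p5}.
The partition is now stable with 4 blocks: {p2,p9,p11} | {p1,p4,p6,p8} | {p7,p10} | {p3,p5}.

4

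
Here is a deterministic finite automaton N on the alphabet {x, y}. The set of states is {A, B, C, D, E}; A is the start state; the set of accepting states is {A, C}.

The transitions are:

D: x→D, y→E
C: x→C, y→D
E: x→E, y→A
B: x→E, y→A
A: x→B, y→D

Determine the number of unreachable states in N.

1

No path from A leads to C; the other 4 states are all reachable.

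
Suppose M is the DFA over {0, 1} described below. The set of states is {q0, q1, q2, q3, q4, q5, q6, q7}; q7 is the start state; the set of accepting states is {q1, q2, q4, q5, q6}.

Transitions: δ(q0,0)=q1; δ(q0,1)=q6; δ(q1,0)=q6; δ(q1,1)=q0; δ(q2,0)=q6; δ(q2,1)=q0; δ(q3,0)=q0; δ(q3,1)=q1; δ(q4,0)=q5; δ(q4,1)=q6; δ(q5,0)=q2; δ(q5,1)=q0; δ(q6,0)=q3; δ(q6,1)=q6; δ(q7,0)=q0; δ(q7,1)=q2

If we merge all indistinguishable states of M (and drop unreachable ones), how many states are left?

4

Reachable states from the start: {q0,q1,q2,q3,q6,q7}. Unreachable: {q4,q5} — drop them.
Initial partition by acceptance: {q1,q2,q6} | {q0,q3,q7}.
Split {q1,q2,q6} by δ(·,0) → {q1,q2} and {q6}.
Refine {q0,q3,q7} on symbol 0: members go to different blocks, giving {q3,q7} and {q0}.
The partition is now stable with 4 blocks: {q1,q2} | {q3,q7} | {q6} | {q0}.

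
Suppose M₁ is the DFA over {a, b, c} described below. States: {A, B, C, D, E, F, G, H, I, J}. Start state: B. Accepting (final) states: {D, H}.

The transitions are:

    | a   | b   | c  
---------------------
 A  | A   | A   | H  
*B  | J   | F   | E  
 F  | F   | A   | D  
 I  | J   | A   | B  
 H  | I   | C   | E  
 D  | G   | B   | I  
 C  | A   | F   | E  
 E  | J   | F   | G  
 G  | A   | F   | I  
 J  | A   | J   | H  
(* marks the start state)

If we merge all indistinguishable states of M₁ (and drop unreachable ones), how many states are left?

Start with accepting vs non-accepting: {D,H} | {A,B,C,E,F,G,I,J}.
Refine {A,B,C,E,F,G,I,J} on symbol c: members go to different blocks, giving {B,C,E,G,I} and {A,F,J}.
Stable partition: {D,H} | {B,C,E,G,I} | {A,F,J} — 3 equivalence classes.

3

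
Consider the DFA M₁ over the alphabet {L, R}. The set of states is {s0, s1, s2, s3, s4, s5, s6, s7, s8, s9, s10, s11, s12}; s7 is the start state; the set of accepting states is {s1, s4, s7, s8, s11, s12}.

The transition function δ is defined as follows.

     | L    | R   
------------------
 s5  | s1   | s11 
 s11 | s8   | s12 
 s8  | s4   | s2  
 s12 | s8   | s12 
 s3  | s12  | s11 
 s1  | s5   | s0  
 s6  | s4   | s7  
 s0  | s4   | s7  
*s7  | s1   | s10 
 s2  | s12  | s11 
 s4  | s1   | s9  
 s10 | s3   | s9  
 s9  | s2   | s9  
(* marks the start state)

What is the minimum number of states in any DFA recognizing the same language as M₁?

8

First remove the unreachable states {s6}; 12 states remain.
Initial partition by acceptance: {s1,s4,s7,s8,s11,s12} | {s0,s2,s3,s5,s9,s10}.
Refine {s1,s4,s7,s8,s11,s12} on symbol L: members go to different blocks, giving {s4,s7,s8,s11,s12} and {s1}.
Split {s4,s7,s8,s11,s12} by δ(·,L) → {s8,s11,s12} and {s4,s7}.
On input L, block {s8,s11,s12} splits into {s11,s12} and {s8}.
Refine {s0,s2,s3,s5,s9,s10} on symbol L: members go to different blocks, giving {s2,s3} and {s9,s10} and {s0} and {s5}.
The partition is now stable with 8 blocks: {s11,s12} | {s2,s3} | {s1} | {s4,s7} | {s8} | {s9,s10} | {s0} | {s5}.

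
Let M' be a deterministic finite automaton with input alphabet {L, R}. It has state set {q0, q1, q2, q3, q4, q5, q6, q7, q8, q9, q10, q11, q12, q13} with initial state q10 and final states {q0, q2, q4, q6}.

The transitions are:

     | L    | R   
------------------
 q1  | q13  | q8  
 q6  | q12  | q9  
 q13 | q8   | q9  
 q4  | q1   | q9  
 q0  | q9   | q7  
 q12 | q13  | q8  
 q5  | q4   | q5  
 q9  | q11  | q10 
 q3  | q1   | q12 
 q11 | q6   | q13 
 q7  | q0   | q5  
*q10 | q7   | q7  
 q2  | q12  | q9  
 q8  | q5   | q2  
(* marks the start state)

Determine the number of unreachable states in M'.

1

Starting at q10 and following transitions, the reachable set is {q0, q1, q2, q4, q5, q6, q7, q8, q9, q10, q11, q12, q13}. That leaves q3 unreachable — 1 in total.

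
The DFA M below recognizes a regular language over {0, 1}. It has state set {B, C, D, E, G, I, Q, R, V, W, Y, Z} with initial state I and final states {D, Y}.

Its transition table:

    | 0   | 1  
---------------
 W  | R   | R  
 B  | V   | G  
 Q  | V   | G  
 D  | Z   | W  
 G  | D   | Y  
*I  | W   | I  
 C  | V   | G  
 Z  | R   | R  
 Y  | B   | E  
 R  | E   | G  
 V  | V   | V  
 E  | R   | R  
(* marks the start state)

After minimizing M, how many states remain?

8

Reachable states from the start: {B,D,E,G,I,R,V,W,Y,Z}. Unreachable: {C,Q} — drop them.
Start with accepting vs non-accepting: {D,Y} | {B,E,G,I,R,V,W,Z}.
Split {B,E,G,I,R,V,W,Z} by δ(·,0) → {B,E,I,R,V,W,Z} and {G}.
Split {B,E,I,R,V,W,Z} by δ(·,1) → {E,I,V,W,Z} and {B,R}.
Split {D,Y} by δ(·,0) → {Y} and {D}.
Refine {E,I,V,W,Z} on symbol 0: members go to different blocks, giving {E,W,Z} and {I,V}.
Refine {B,R} on symbol 0: members go to different blocks, giving {R} and {B}.
On input 0, block {I,V} splits into {V} and {I}.
Stable partition: {Y} | {E,W,Z} | {G} | {R} | {D} | {V} | {B} | {I} — 8 equivalence classes.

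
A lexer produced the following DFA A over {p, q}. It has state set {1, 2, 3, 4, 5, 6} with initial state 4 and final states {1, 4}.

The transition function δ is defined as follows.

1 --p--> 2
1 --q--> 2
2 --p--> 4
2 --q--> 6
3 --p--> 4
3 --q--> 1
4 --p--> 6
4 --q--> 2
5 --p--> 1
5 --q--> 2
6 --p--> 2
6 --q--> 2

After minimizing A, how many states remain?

States {1,3,5} cannot be reached from the start state, so discard them.
P0 = {4} | {2,6}.
On input p, block {2,6} splits into {2} and {6}.
Stable partition: {4} | {2} | {6} — 3 equivalence classes.

3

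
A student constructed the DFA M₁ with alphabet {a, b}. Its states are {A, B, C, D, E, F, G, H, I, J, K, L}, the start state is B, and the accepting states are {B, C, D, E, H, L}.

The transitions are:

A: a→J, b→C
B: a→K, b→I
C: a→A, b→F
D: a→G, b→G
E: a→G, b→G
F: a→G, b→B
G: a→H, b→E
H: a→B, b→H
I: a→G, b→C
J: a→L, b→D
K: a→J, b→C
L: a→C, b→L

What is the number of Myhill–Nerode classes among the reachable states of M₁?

Every state is reachable, so we keep all 12.
Start with accepting vs non-accepting: {B,C,D,E,H,L} | {A,F,G,I,J,K}.
Refine {B,C,D,E,H,L} on symbol a: members go to different blocks, giving {B,C,D,E} and {H,L}.
Split {A,F,G,I,J,K} by δ(·,a) → {A,F,I,K} and {G,J}.
Split {B,C,D,E} by δ(·,a) → {B,C} and {D,E}.
No further refinement is possible. Final partition (5 blocks): {B,C} | {A,F,I,K} | {H,L} | {G,J} | {D,E}.

5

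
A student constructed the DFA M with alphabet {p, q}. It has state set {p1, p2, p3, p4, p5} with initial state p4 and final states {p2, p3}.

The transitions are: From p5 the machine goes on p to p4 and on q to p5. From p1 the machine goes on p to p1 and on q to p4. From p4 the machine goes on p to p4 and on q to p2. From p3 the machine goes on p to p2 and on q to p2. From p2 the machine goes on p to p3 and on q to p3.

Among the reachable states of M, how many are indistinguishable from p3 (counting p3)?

States {p1,p5} cannot be reached from the start state, so discard them.
Initial partition by acceptance: {p2,p3} | {p4}.
Stable partition: {p2,p3} | {p4} — 2 equivalence classes.
The equivalence class containing p3 is {p2,p3}, of size 2.

2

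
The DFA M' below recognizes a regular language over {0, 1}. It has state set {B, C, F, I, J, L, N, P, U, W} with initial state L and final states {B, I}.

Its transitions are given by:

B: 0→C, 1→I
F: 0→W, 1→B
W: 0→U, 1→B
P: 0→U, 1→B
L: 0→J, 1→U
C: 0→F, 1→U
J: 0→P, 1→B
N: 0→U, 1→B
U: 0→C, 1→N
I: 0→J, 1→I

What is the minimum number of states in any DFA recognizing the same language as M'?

Initial partition by acceptance: {B,I} | {C,F,J,L,N,P,U,W}.
On input 1, block {C,F,J,L,N,P,U,W} splits into {F,J,N,P,W} and {C,L,U}.
On input 0, block {B,I} splits into {B} and {I}.
On input 0, block {F,J,N,P,W} splits into {N,P,W} and {F,J}.
On input 0, block {C,L,U} splits into {C,L} and {U}.
No further refinement is possible. Final partition (6 blocks): {B} | {N,P,W} | {C,L} | {I} | {F,J} | {U}.

6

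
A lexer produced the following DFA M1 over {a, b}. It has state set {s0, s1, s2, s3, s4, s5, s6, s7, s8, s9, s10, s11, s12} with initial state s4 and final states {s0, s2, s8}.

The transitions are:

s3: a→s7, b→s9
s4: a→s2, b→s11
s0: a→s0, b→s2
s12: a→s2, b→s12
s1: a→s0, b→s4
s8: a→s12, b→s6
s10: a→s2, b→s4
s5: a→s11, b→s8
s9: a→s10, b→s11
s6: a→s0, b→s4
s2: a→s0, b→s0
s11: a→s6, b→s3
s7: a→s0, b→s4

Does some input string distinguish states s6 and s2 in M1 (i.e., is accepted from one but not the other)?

States {s1,s5,s8,s12} cannot be reached from the start state, so discard them.
P0 = {s0,s2} | {s3,s4,s6,s7,s9,s10,s11}.
Refine {s3,s4,s6,s7,s9,s10,s11} on symbol a: members go to different blocks, giving {s4,s6,s7,s10} and {s3,s9,s11}.
On input b, block {s4,s6,s7,s10} splits into {s6,s7,s10} and {s4}.
No further refinement is possible. Final partition (4 blocks): {s0,s2} | {s6,s7,s10} | {s3,s9,s11} | {s4}.
s6 and s2 end up in different blocks, so they are distinguishable. For instance, the string 'ε' is accepted from only s2.

Yes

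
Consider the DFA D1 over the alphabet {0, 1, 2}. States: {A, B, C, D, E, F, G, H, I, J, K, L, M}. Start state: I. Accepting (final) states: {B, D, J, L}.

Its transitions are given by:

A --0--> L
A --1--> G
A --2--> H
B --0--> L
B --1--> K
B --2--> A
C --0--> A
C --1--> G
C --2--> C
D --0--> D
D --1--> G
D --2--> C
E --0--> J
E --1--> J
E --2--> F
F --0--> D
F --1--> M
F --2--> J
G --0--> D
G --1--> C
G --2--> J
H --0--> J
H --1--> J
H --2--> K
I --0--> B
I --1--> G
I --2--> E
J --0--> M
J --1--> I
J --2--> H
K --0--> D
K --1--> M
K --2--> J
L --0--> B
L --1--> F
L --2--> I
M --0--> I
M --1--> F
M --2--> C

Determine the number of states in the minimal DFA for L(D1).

7

Initial partition by acceptance: {B,D,J,L} | {A,C,E,F,G,H,I,K,M}.
On input 0, block {B,D,J,L} splits into {B,D,L} and {J}.
On input 0, block {A,C,E,F,G,H,I,K,M} splits into {A,F,G,I,K} and {C,M} and {E,H}.
Refine {B,D,L} on symbol 2: members go to different blocks, giving {B,L} and {D}.
On input 0, block {A,F,G,I,K} splits into {F,G,K} and {A,I}.
The partition is now stable with 7 blocks: {B,L} | {F,G,K} | {J} | {C,M} | {E,H} | {D} | {A,I}.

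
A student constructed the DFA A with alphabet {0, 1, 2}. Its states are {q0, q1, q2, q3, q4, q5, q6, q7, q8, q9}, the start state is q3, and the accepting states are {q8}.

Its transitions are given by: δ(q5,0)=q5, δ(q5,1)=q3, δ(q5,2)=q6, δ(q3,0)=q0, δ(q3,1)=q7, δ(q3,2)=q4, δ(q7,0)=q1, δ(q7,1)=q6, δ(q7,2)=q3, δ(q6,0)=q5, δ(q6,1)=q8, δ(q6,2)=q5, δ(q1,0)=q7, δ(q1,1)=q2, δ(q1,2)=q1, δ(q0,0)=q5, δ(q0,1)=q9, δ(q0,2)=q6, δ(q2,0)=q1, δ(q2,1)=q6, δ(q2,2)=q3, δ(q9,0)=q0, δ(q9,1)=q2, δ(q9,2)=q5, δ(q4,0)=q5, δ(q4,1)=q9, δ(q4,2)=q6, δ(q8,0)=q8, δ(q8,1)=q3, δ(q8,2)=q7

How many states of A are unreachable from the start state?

0

A breadth-first search from the start state visits every state.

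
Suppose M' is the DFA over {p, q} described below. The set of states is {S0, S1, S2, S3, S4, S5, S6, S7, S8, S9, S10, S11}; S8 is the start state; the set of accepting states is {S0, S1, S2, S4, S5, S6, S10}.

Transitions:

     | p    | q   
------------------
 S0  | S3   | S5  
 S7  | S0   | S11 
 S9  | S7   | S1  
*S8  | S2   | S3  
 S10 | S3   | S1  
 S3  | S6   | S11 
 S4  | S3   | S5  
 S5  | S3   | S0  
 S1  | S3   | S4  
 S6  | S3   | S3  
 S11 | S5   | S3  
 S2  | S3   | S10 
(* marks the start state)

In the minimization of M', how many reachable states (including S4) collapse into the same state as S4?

First remove the unreachable states {S7,S9}; 10 states remain.
Initial partition by acceptance: {S0,S1,S2,S4,S5,S6,S10} | {S3,S8,S11}.
On input q, block {S0,S1,S2,S4,S5,S6,S10} splits into {S0,S1,S2,S4,S5,S10} and {S6}.
Split {S3,S8,S11} by δ(·,p) → {S8,S11} and {S3}.
No further refinement is possible. Final partition (4 blocks): {S0,S1,S2,S4,S5,S10} | {S8,S11} | {S6} | {S3}.
The equivalence class containing S4 is {S0,S1,S2,S4,S5,S10}, of size 6.

6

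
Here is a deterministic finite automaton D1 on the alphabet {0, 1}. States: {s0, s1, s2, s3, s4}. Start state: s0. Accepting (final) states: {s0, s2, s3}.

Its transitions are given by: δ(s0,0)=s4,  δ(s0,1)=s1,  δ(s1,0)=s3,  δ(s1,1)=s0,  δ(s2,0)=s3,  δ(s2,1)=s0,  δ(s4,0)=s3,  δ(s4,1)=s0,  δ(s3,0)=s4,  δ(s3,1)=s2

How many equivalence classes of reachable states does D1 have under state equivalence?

Every state is reachable, so we keep all 5.
P0 = {s0,s2,s3} | {s1,s4}.
Refine {s0,s2,s3} on symbol 0: members go to different blocks, giving {s0,s3} and {s2}.
Split {s0,s3} by δ(·,1) → {s0} and {s3}.
Stable partition: {s0} | {s1,s4} | {s2} | {s3} — 4 equivalence classes.

4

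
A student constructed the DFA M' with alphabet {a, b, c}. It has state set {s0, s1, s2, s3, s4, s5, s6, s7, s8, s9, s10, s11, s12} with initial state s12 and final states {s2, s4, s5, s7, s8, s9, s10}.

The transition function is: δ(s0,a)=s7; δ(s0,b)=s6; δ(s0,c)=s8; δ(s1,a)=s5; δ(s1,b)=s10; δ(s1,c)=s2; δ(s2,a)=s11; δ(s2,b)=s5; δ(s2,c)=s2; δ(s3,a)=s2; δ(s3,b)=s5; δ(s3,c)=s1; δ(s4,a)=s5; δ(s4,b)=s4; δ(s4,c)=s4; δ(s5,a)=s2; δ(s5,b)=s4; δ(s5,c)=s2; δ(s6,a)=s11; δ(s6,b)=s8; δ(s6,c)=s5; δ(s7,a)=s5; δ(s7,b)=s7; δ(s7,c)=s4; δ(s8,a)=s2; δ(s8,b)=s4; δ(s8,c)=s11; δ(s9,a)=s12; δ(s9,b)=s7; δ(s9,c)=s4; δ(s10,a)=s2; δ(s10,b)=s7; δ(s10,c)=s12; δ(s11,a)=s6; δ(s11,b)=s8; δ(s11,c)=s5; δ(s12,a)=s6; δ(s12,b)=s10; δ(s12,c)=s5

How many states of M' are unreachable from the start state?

BFS from s12 reaches {s2, s4, s5, s6, s7, s8, s10, s11, s12}; the 4 state(s) s0, s1, s3, s9 are never visited.

4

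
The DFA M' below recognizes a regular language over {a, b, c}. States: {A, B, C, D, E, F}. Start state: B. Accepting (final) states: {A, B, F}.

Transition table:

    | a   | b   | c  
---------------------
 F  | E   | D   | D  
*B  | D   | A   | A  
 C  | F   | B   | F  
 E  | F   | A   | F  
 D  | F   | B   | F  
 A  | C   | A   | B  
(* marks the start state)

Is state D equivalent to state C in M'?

Every state is reachable, so we keep all 6.
P0 = {A,B,F} | {C,D,E}.
Refine {A,B,F} on symbol b: members go to different blocks, giving {A,B} and {F}.
No further refinement is possible. Final partition (3 blocks): {A,B} | {C,D,E} | {F}.
D and C lie in the same block of the stable partition, so they are equivalent — no string distinguishes them.

Yes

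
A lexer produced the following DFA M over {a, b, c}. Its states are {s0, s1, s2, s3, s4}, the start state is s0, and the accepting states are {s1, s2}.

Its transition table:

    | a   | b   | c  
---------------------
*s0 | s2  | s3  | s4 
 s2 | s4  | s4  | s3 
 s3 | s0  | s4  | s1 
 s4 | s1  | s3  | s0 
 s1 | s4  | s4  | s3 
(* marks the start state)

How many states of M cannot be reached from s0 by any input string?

0

Exploring from s0, all states are eventually visited, so none are unreachable.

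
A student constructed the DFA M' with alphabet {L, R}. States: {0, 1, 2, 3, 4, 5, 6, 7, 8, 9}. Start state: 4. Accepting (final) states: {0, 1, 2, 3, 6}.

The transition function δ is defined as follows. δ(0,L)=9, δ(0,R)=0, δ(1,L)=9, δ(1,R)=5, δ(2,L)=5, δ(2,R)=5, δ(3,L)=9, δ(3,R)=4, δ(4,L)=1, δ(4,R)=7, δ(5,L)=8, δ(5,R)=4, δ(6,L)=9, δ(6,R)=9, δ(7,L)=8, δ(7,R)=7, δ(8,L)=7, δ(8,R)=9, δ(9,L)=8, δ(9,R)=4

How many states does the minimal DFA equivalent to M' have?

5

Reachable states from the start: {1,4,5,7,8,9}. Unreachable: {0,2,3,6} — drop them.
P0 = {1} | {4,5,7,8,9}.
Refine {4,5,7,8,9} on symbol L: members go to different blocks, giving {5,7,8,9} and {4}.
On input R, block {5,7,8,9} splits into {5,9} and {7,8}.
Split {7,8} by δ(·,R) → {7} and {8}.
No further refinement is possible. Final partition (5 blocks): {1} | {5,9} | {4} | {7} | {8}.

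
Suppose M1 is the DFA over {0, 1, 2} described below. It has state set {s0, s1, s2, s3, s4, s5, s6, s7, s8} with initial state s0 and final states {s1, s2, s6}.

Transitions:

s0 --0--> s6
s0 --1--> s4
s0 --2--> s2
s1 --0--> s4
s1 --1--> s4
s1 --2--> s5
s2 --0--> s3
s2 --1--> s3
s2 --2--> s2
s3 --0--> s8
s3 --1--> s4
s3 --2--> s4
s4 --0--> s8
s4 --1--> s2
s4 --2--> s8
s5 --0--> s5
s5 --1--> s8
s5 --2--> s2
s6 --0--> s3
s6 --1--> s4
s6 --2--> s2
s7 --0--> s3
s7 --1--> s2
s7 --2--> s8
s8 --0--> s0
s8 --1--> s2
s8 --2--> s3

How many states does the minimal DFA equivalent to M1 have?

First remove the unreachable states {s1,s5,s7}; 6 states remain.
Initial partition by acceptance: {s2,s6} | {s0,s3,s4,s8}.
On input 0, block {s0,s3,s4,s8} splits into {s3,s4,s8} and {s0}.
Refine {s3,s4,s8} on symbol 0: members go to different blocks, giving {s3,s4} and {s8}.
Refine {s3,s4} on symbol 1: members go to different blocks, giving {s3} and {s4}.
Refine {s2,s6} on symbol 1: members go to different blocks, giving {s2} and {s6}.
No further refinement is possible. Final partition (6 blocks): {s2} | {s3} | {s0} | {s8} | {s4} | {s6}.

6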